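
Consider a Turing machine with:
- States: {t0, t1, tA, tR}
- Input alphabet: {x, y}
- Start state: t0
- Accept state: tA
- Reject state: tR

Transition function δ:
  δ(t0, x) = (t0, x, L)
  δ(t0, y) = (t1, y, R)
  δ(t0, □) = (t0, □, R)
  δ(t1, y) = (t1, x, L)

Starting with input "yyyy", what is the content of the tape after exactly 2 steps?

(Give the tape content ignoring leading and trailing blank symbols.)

Execution trace:
Initial: [t0]yyyy
Step 1: δ(t0, y) = (t1, y, R) → y[t1]yyy
Step 2: δ(t1, y) = (t1, x, L) → [t1]yxyy

After 2 steps, the tape (ignoring leading/trailing blanks) is: yxyy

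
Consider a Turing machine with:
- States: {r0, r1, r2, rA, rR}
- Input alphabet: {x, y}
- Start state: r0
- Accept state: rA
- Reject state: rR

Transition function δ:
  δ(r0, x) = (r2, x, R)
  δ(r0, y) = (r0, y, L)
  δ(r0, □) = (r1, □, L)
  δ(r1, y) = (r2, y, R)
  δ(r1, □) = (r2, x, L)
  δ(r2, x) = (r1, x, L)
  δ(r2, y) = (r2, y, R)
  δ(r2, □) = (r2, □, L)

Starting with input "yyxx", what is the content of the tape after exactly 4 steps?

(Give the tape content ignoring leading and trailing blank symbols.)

Execution trace:
Initial: [r0]yyxx
Step 1: δ(r0, y) = (r0, y, L) → [r0]□yyxx
Step 2: δ(r0, □) = (r1, □, L) → [r1]□□yyxx
Step 3: δ(r1, □) = (r2, x, L) → [r2]□x□yyxx
Step 4: δ(r2, □) = (r2, □, L) → [r2]□□x□yyxx

After 4 steps, the tape (ignoring leading/trailing blanks) is: x□yyxx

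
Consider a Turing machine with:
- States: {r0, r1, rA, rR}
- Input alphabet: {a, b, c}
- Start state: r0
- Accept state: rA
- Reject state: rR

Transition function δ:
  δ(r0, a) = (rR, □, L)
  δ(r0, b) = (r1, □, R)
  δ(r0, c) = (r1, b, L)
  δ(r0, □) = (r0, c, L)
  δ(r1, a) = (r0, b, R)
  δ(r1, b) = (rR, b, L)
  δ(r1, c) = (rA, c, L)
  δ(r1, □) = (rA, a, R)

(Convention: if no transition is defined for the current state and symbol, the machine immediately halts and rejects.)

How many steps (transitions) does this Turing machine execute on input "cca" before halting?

Execution trace:
Initial: [r0]cca
Step 1: δ(r0, c) = (r1, b, L) → [r1]□bca
Step 2: δ(r1, □) = (rA, a, R) → a[rA]bca

The machine reaches the accept state rA and halts.

The machine executed 2 steps before halting.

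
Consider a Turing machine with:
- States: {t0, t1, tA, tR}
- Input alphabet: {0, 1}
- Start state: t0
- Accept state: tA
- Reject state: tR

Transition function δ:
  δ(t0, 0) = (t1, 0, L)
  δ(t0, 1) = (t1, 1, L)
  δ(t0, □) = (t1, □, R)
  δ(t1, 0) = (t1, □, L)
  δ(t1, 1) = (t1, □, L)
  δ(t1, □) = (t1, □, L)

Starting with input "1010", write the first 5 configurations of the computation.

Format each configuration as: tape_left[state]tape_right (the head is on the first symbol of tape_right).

Transitions applied:
Step 1: δ(t0, 1) = (t1, 1, L)
Step 2: δ(t1, □) = (t1, □, L)
Step 3: δ(t1, □) = (t1, □, L)
Step 4: δ(t1, □) = (t1, □, L)

The first 5 configurations are:
[t0]1010 ⊢ [t1]□1010 ⊢ [t1]□□1010 ⊢ [t1]□□□1010 ⊢ [t1]□□□□1010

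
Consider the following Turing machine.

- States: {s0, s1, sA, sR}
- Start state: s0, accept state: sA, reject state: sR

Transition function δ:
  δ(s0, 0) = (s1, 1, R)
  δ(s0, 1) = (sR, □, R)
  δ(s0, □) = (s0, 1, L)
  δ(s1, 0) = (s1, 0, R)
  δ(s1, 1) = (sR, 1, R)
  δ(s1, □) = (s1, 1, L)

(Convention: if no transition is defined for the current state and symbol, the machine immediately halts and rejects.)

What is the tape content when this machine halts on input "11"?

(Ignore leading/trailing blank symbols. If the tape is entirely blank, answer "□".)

Execution trace:
Initial: [s0]11
Step 1: δ(s0, 1) = (sR, □, R) → □[sR]1

The machine reaches the reject state sR and halts.

Final tape (ignoring leading/trailing blanks): 1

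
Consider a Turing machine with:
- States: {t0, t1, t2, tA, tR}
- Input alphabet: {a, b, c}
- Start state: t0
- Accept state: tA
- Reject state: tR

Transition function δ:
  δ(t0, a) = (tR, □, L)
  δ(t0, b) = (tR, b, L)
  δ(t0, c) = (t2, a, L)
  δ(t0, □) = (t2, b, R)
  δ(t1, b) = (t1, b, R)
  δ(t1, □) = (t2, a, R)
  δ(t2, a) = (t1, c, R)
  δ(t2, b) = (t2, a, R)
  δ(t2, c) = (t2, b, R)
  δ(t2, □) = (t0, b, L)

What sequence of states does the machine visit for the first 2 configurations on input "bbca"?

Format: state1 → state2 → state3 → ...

Execution trace:
Initial: [t0]bbca
Step 1: δ(t0, b) = (tR, b, L) → [tR]□bbca

The machine reaches the reject state tR and halts.

State sequence: t0 → tR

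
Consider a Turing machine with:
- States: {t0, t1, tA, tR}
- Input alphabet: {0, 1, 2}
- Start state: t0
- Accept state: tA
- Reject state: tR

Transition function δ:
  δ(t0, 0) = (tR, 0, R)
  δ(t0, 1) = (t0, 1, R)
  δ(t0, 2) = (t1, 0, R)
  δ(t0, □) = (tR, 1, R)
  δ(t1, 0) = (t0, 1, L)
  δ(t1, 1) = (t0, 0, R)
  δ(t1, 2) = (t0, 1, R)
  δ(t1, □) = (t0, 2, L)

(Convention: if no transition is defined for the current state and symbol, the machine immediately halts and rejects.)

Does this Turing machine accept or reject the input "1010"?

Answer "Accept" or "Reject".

Execution trace:
Initial: [t0]1010
Step 1: δ(t0, 1) = (t0, 1, R) → 1[t0]010
Step 2: δ(t0, 0) = (tR, 0, R) → 10[tR]10

The machine reaches the reject state tR and halts.

Answer: Reject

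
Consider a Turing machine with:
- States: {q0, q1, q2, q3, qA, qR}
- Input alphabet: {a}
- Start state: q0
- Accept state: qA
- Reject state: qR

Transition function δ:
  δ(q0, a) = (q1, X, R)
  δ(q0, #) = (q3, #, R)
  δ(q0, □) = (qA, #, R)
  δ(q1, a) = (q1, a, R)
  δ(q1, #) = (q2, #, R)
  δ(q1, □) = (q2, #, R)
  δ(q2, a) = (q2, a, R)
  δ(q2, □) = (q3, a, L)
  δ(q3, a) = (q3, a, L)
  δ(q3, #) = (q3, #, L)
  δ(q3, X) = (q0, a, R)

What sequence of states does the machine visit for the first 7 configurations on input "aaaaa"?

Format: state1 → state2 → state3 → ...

Execution trace:
Initial: [q0]aaaaa
Step 1: δ(q0, a) = (q1, X, R) → X[q1]aaaa
Step 2: δ(q1, a) = (q1, a, R) → Xa[q1]aaa
Step 3: δ(q1, a) = (q1, a, R) → Xaa[q1]aa
Step 4: δ(q1, a) = (q1, a, R) → Xaaa[q1]a
Step 5: δ(q1, a) = (q1, a, R) → Xaaaa[q1]□
Step 6: δ(q1, □) = (q2, #, R) → Xaaaa#[q2]□

State sequence: q0 → q1 → q1 → q1 → q1 → q1 → q2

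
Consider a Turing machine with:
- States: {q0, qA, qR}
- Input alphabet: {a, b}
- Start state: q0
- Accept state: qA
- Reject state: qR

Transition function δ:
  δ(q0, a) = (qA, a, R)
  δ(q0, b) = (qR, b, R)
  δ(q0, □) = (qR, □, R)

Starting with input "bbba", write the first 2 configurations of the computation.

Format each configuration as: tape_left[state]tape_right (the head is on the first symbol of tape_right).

Transitions applied:
Step 1: δ(q0, b) = (qR, b, R)

The first 2 configurations are:
[q0]bbba ⊢ b[qR]bba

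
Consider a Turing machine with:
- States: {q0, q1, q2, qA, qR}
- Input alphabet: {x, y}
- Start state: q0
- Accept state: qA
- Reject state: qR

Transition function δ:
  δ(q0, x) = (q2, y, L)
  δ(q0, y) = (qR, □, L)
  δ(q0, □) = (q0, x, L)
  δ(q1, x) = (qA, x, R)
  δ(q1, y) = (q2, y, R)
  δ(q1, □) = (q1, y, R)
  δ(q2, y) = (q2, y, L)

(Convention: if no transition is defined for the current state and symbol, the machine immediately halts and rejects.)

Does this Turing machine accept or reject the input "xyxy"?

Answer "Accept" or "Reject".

Execution trace:
Initial: [q0]xyxy
Step 1: δ(q0, x) = (q2, y, L) → [q2]□yyxy

No transition is defined for δ(q2, □). By convention the machine halts and rejects.

Answer: Reject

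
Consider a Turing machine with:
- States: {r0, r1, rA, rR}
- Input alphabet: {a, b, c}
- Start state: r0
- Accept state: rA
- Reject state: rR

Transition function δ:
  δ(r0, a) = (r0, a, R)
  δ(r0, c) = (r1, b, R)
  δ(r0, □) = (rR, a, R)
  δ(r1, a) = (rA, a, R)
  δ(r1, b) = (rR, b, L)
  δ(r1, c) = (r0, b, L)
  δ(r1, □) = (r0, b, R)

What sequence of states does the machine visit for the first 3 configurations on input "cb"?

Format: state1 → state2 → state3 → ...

Execution trace:
Initial: [r0]cb
Step 1: δ(r0, c) = (r1, b, R) → b[r1]b
Step 2: δ(r1, b) = (rR, b, L) → [rR]bb

The machine reaches the reject state rR and halts.

State sequence: r0 → r1 → rR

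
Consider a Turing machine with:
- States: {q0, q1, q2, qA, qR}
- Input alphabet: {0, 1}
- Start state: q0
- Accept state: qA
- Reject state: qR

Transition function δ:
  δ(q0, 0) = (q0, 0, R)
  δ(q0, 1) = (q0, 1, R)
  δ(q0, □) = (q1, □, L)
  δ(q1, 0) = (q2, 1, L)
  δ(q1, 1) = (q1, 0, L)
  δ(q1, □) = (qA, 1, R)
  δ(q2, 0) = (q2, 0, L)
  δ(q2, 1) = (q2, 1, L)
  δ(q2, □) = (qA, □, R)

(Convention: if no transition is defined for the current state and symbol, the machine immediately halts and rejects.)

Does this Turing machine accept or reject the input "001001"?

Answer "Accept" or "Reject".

Execution trace:
Initial: [q0]001001
Step 1: δ(q0, 0) = (q0, 0, R) → 0[q0]01001
Step 2: δ(q0, 0) = (q0, 0, R) → 00[q0]1001
Step 3: δ(q0, 1) = (q0, 1, R) → 001[q0]001
Step 4: δ(q0, 0) = (q0, 0, R) → 0010[q0]01
Step 5: δ(q0, 0) = (q0, 0, R) → 00100[q0]1
Step 6: δ(q0, 1) = (q0, 1, R) → 001001[q0]□
Step 7: δ(q0, □) = (q1, □, L) → 00100[q1]1□
Step 8: δ(q1, 1) = (q1, 0, L) → 0010[q1]00□
Step 9: δ(q1, 0) = (q2, 1, L) → 001[q2]010□
Step 10: δ(q2, 0) = (q2, 0, L) → 00[q2]1010□
Step 11: δ(q2, 1) = (q2, 1, L) → 0[q2]01010□
Step 12: δ(q2, 0) = (q2, 0, L) → [q2]001010□
Step 13: δ(q2, 0) = (q2, 0, L) → [q2]□001010□
Step 14: δ(q2, □) = (qA, □, R) → □[qA]001010□

The machine reaches the accept state qA and halts.

Answer: Accept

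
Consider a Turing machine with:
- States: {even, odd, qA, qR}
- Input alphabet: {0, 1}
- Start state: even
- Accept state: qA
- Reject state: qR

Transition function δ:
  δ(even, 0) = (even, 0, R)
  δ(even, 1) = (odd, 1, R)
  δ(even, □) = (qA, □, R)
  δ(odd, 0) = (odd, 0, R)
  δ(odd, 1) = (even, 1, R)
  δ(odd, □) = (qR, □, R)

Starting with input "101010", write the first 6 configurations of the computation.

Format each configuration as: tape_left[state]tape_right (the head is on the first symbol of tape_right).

Transitions applied:
Step 1: δ(even, 1) = (odd, 1, R)
Step 2: δ(odd, 0) = (odd, 0, R)
Step 3: δ(odd, 1) = (even, 1, R)
Step 4: δ(even, 0) = (even, 0, R)
Step 5: δ(even, 1) = (odd, 1, R)

The first 6 configurations are:
[even]101010 ⊢ 1[odd]01010 ⊢ 10[odd]1010 ⊢ 101[even]010 ⊢ 1010[even]10 ⊢ 10101[odd]0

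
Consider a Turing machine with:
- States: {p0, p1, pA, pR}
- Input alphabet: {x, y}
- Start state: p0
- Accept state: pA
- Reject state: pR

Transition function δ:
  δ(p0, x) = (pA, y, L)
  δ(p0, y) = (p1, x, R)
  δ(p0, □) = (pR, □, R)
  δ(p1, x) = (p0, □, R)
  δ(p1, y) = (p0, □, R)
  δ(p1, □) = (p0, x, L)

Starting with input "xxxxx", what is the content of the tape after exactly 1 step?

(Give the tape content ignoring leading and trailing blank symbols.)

Execution trace:
Initial: [p0]xxxxx
Step 1: δ(p0, x) = (pA, y, L) → [pA]□yxxxx

The machine reaches the accept state pA and halts.

After 1 step, the tape (ignoring leading/trailing blanks) is: yxxxx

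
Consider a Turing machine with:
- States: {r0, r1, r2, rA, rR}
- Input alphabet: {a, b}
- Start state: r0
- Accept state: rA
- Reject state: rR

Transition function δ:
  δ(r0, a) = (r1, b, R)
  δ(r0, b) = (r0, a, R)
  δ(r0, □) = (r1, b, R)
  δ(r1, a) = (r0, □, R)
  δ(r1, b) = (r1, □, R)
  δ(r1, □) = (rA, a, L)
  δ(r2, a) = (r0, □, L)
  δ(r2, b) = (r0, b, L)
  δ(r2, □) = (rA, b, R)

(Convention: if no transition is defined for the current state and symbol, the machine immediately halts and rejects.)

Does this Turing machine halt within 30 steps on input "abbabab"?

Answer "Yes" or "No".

Execution trace:
Initial: [r0]abbabab
Step 1: δ(r0, a) = (r1, b, R) → b[r1]bbabab
Step 2: δ(r1, b) = (r1, □, R) → b□[r1]babab
Step 3: δ(r1, b) = (r1, □, R) → b□□[r1]abab
Step 4: δ(r1, a) = (r0, □, R) → b□□□[r0]bab
Step 5: δ(r0, b) = (r0, a, R) → b□□□a[r0]ab
Step 6: δ(r0, a) = (r1, b, R) → b□□□ab[r1]b
Step 7: δ(r1, b) = (r1, □, R) → b□□□ab□[r1]□
Step 8: δ(r1, □) = (rA, a, L) → b□□□ab[rA]□a

The machine reaches the accept state rA and halts.
The machine halted after 8 steps (within the 30-step bound).

Answer: Yes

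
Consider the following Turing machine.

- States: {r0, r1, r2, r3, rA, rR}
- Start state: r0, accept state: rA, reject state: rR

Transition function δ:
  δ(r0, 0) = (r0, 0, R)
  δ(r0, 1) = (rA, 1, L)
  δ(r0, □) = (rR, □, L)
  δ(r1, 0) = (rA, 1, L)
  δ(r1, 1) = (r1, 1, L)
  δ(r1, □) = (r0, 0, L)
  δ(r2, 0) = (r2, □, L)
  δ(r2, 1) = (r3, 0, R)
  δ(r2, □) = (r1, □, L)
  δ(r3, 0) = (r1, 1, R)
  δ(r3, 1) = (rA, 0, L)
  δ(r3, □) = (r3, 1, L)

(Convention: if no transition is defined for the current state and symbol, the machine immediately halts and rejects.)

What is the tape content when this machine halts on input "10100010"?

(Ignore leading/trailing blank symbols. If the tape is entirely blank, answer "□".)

Execution trace:
Initial: [r0]10100010
Step 1: δ(r0, 1) = (rA, 1, L) → [rA]□10100010

The machine reaches the accept state rA and halts.

Final tape (ignoring leading/trailing blanks): 10100010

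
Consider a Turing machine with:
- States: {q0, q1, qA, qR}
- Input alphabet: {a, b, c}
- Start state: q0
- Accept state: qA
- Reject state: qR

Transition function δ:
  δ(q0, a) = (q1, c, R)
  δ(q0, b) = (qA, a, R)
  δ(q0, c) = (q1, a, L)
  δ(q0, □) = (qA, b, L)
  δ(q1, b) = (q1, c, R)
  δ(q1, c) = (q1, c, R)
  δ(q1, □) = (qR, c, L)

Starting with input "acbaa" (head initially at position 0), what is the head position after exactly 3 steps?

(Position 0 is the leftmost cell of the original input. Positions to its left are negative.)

Execution trace (head position shown):
Step 0: [q0]acbaa  (head at position 0)
Step 1: move right → c[q1]cbaa  (head at position 1)
Step 2: move right → cc[q1]baa  (head at position 2)
Step 3: move right → ccc[q1]aa  (head at position 3)

After 3 steps, the head is at position 3.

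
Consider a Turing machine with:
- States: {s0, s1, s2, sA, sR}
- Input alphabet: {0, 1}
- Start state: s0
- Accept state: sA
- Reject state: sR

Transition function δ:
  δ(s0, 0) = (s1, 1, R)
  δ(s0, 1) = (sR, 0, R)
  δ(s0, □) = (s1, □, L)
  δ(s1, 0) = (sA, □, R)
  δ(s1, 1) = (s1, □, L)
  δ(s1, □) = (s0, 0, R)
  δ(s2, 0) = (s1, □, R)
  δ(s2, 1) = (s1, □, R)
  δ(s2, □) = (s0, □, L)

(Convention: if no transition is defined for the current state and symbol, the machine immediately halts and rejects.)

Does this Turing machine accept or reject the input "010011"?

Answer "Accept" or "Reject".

Execution trace:
Initial: [s0]010011
Step 1: δ(s0, 0) = (s1, 1, R) → 1[s1]10011
Step 2: δ(s1, 1) = (s1, □, L) → [s1]1□0011
Step 3: δ(s1, 1) = (s1, □, L) → [s1]□□□0011
Step 4: δ(s1, □) = (s0, 0, R) → 0[s0]□□0011
Step 5: δ(s0, □) = (s1, □, L) → [s1]0□□0011
Step 6: δ(s1, 0) = (sA, □, R) → □[sA]□□0011

The machine reaches the accept state sA and halts.

Answer: Accept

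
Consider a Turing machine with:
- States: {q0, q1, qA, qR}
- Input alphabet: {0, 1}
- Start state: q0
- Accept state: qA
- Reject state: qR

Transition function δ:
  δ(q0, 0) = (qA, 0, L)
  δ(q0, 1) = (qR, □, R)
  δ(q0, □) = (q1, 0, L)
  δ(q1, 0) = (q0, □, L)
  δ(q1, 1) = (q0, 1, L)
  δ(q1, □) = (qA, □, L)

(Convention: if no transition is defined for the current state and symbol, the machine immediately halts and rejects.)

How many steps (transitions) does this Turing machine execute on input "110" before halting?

Execution trace:
Initial: [q0]110
Step 1: δ(q0, 1) = (qR, □, R) → □[qR]10

The machine reaches the reject state qR and halts.

The machine executed 1 step before halting.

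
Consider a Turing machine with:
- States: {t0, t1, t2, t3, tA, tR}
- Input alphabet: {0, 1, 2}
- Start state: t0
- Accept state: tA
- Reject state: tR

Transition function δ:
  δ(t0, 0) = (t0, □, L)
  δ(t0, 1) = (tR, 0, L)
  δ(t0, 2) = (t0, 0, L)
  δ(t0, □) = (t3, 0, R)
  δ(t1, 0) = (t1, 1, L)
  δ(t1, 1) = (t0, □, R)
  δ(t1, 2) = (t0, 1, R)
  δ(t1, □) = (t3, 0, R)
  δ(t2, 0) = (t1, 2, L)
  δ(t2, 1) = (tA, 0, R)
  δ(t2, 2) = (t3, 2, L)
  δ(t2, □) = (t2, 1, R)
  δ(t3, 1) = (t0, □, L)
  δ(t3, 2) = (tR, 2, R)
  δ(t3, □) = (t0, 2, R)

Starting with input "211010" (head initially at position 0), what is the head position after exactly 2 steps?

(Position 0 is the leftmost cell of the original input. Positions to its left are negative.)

Execution trace (head position shown):
Step 0: [t0]211010  (head at position 0)
Step 1: move left → [t0]□011010  (head at position -1)
Step 2: move right → 0[t3]011010  (head at position 0)

After 2 steps, the head is at position 0.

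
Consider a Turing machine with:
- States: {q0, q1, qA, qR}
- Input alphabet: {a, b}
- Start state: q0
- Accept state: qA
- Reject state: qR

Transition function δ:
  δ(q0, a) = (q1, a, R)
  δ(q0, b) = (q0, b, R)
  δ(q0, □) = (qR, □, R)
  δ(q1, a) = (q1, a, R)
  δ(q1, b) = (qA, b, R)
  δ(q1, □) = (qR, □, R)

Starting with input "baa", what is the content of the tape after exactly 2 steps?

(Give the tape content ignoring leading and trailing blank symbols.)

Execution trace:
Initial: [q0]baa
Step 1: δ(q0, b) = (q0, b, R) → b[q0]aa
Step 2: δ(q0, a) = (q1, a, R) → ba[q1]a

After 2 steps, the tape (ignoring leading/trailing blanks) is: baa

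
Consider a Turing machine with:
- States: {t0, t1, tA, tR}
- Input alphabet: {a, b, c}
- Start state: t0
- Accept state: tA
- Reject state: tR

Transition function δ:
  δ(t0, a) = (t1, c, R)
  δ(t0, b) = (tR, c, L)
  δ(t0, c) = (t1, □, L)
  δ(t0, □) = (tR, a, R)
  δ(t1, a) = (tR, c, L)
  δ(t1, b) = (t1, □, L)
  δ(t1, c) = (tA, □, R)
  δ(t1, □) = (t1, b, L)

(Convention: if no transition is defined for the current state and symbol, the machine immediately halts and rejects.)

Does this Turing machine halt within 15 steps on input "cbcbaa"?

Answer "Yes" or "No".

Execution trace:
Initial: [t0]cbcbaa
Step 1: δ(t0, c) = (t1, □, L) → [t1]□□bcbaa
Step 2: δ(t1, □) = (t1, b, L) → [t1]□b□bcbaa
Step 3: δ(t1, □) = (t1, b, L) → [t1]□bb□bcbaa
Step 4: δ(t1, □) = (t1, b, L) → [t1]□bbb□bcbaa
Step 5: δ(t1, □) = (t1, b, L) → [t1]□bbbb□bcbaa
Step 6: δ(t1, □) = (t1, b, L) → [t1]□bbbbb□bcbaa
Step 7: δ(t1, □) = (t1, b, L) → [t1]□bbbbbb□bcbaa
Step 8: δ(t1, □) = (t1, b, L) → [t1]□bbbbbbb□bcbaa
Step 9: δ(t1, □) = (t1, b, L) → [t1]□bbbbbbbb□bcbaa
Step 10: δ(t1, □) = (t1, b, L) → [t1]□bbbbbbbbb□bcbaa
Step 11: δ(t1, □) = (t1, b, L) → [t1]□bbbbbbbbbb□bcbaa
Step 12: δ(t1, □) = (t1, b, L) → [t1]□bbbbbbbbbbb□bcbaa
Step 13: δ(t1, □) = (t1, b, L) → [t1]□bbbbbbbbbbbb□bcbaa
Step 14: δ(t1, □) = (t1, b, L) → [t1]□bbbbbbbbbbbbb□bcbaa
Step 15: δ(t1, □) = (t1, b, L) → [t1]□bbbbbbbbbbbbbb□bcbaa

The machine has not reached a halting state after 15 steps.
The machine did not halt within the 15-step bound.

Answer: No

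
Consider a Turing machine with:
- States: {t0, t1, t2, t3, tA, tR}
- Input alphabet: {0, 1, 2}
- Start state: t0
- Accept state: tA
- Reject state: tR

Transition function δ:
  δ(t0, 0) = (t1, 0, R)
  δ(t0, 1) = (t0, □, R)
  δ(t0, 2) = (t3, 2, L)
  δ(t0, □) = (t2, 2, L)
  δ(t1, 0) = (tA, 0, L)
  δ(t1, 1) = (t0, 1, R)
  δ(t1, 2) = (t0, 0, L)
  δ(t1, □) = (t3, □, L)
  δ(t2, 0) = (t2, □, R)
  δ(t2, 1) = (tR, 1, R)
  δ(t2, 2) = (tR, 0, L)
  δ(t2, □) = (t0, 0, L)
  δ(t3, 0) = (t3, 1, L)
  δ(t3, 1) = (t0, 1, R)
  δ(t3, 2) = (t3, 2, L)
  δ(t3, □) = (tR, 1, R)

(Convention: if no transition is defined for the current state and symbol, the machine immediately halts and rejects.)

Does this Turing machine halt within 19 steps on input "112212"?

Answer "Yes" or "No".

Execution trace:
Initial: [t0]112212
Step 1: δ(t0, 1) = (t0, □, R) → □[t0]12212
Step 2: δ(t0, 1) = (t0, □, R) → □□[t0]2212
Step 3: δ(t0, 2) = (t3, 2, L) → □[t3]□2212
Step 4: δ(t3, □) = (tR, 1, R) → □1[tR]2212

The machine reaches the reject state tR and halts.
The machine halted after 4 steps (within the 19-step bound).

Answer: Yes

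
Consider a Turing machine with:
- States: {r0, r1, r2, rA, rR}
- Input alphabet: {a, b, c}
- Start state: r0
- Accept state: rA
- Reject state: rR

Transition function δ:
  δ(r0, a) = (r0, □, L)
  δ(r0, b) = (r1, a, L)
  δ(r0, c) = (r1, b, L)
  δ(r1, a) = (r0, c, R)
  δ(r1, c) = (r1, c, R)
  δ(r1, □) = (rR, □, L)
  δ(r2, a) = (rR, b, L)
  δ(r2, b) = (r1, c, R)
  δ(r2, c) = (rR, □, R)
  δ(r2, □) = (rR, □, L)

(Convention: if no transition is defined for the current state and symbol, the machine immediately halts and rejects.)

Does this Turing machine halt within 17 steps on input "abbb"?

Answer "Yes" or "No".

Execution trace:
Initial: [r0]abbb
Step 1: δ(r0, a) = (r0, □, L) → [r0]□□bbb

No transition is defined for δ(r0, □). By convention the machine halts and rejects.
The machine halted after 1 step (within the 17-step bound).

Answer: Yes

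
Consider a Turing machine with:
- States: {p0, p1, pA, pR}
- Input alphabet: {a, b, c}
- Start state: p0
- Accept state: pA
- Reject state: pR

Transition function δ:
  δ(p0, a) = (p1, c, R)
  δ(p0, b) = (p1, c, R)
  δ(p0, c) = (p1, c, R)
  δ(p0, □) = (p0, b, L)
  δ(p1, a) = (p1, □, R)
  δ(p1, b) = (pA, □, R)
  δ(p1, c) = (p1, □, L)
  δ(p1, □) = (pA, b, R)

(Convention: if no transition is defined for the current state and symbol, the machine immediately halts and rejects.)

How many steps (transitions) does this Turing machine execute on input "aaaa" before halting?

Execution trace:
Initial: [p0]aaaa
Step 1: δ(p0, a) = (p1, c, R) → c[p1]aaa
Step 2: δ(p1, a) = (p1, □, R) → c□[p1]aa
Step 3: δ(p1, a) = (p1, □, R) → c□□[p1]a
Step 4: δ(p1, a) = (p1, □, R) → c□□□[p1]□
Step 5: δ(p1, □) = (pA, b, R) → c□□□b[pA]□

The machine reaches the accept state pA and halts.

The machine executed 5 steps before halting.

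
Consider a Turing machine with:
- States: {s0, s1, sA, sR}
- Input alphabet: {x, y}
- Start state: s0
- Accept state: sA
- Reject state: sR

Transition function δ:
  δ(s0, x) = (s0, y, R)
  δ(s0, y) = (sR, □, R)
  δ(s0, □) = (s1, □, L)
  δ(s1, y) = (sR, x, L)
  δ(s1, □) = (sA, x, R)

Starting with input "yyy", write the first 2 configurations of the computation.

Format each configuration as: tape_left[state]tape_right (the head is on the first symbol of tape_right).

Transitions applied:
Step 1: δ(s0, y) = (sR, □, R)

The first 2 configurations are:
[s0]yyy ⊢ □[sR]yy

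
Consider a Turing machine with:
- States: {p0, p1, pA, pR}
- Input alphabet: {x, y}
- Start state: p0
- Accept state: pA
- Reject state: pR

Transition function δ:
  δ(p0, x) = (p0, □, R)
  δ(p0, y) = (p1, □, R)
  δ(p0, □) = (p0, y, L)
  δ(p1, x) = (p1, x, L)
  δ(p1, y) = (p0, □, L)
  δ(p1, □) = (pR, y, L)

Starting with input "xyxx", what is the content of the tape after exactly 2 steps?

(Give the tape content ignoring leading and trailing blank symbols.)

Execution trace:
Initial: [p0]xyxx
Step 1: δ(p0, x) = (p0, □, R) → □[p0]yxx
Step 2: δ(p0, y) = (p1, □, R) → □□[p1]xx

After 2 steps, the tape (ignoring leading/trailing blanks) is: xx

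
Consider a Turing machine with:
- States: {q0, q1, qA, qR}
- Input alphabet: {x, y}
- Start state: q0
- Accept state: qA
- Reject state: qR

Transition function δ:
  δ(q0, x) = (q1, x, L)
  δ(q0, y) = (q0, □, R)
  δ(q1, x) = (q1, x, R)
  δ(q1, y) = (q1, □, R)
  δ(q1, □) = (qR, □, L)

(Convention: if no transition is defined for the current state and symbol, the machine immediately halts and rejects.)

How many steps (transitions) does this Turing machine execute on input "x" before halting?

Execution trace:
Initial: [q0]x
Step 1: δ(q0, x) = (q1, x, L) → [q1]□x
Step 2: δ(q1, □) = (qR, □, L) → [qR]□□x

The machine reaches the reject state qR and halts.

The machine executed 2 steps before halting.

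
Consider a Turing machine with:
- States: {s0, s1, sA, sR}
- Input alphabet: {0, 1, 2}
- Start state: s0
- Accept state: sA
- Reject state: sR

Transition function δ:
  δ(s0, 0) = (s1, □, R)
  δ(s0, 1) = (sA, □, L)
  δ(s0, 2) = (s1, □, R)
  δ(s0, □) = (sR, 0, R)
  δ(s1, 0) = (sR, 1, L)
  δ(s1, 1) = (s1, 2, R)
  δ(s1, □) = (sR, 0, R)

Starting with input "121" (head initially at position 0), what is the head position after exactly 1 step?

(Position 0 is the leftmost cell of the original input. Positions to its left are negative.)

Execution trace (head position shown):
Step 0: [s0]121  (head at position 0)
Step 1: move left → [sA]□□21  (head at position -1)

After 1 step, the head is at position -1.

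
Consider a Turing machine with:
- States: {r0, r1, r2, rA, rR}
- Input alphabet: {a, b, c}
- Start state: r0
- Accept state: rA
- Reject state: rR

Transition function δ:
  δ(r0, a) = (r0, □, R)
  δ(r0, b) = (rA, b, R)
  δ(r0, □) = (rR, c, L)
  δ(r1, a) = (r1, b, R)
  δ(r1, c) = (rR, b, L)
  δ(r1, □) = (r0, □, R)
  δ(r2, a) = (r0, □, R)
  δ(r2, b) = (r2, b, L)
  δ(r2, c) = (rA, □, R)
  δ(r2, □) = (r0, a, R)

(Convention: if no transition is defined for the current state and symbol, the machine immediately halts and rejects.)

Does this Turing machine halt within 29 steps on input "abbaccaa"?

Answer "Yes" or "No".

Execution trace:
Initial: [r0]abbaccaa
Step 1: δ(r0, a) = (r0, □, R) → □[r0]bbaccaa
Step 2: δ(r0, b) = (rA, b, R) → □b[rA]baccaa

The machine reaches the accept state rA and halts.
The machine halted after 2 steps (within the 29-step bound).

Answer: Yes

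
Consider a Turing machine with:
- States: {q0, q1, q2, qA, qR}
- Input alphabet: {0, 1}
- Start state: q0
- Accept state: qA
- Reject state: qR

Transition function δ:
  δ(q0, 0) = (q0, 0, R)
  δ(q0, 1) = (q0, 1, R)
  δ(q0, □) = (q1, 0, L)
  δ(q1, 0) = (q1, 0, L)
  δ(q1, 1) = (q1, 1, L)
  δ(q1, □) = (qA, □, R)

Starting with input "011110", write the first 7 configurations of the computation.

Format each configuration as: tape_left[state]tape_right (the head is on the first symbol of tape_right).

Transitions applied:
Step 1: δ(q0, 0) = (q0, 0, R)
Step 2: δ(q0, 1) = (q0, 1, R)
Step 3: δ(q0, 1) = (q0, 1, R)
Step 4: δ(q0, 1) = (q0, 1, R)
Step 5: δ(q0, 1) = (q0, 1, R)
Step 6: δ(q0, 0) = (q0, 0, R)

The first 7 configurations are:
[q0]011110 ⊢ 0[q0]11110 ⊢ 01[q0]1110 ⊢ 011[q0]110 ⊢ 0111[q0]10 ⊢ 01111[q0]0 ⊢ 011110[q0]□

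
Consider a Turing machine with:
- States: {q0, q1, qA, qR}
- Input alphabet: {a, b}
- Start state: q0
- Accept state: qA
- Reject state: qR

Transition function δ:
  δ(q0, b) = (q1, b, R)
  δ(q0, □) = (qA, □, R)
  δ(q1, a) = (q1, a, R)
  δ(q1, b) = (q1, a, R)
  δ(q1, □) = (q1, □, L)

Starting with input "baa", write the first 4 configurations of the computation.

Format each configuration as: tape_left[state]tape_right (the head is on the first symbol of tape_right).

Transitions applied:
Step 1: δ(q0, b) = (q1, b, R)
Step 2: δ(q1, a) = (q1, a, R)
Step 3: δ(q1, a) = (q1, a, R)

The first 4 configurations are:
[q0]baa ⊢ b[q1]aa ⊢ ba[q1]a ⊢ baa[q1]□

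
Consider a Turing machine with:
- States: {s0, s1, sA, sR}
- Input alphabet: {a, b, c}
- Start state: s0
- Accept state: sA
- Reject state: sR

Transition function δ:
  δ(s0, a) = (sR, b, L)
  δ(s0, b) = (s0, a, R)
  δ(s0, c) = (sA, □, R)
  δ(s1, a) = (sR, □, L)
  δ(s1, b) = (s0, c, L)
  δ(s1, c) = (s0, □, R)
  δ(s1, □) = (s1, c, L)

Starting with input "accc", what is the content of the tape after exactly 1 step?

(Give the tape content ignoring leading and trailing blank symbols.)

Execution trace:
Initial: [s0]accc
Step 1: δ(s0, a) = (sR, b, L) → [sR]□bccc

The machine reaches the reject state sR and halts.

After 1 step, the tape (ignoring leading/trailing blanks) is: bccc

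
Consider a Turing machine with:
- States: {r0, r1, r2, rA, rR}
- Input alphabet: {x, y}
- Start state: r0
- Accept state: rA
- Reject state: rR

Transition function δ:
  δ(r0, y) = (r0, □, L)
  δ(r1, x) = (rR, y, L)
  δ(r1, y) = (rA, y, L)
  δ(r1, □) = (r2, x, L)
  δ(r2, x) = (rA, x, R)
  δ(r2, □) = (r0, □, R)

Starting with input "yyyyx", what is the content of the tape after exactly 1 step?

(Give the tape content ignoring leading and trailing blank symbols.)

Execution trace:
Initial: [r0]yyyyx
Step 1: δ(r0, y) = (r0, □, L) → [r0]□□yyyx

No transition is defined for δ(r0, □). By convention the machine halts and rejects.

After 1 step, the tape (ignoring leading/trailing blanks) is: yyyx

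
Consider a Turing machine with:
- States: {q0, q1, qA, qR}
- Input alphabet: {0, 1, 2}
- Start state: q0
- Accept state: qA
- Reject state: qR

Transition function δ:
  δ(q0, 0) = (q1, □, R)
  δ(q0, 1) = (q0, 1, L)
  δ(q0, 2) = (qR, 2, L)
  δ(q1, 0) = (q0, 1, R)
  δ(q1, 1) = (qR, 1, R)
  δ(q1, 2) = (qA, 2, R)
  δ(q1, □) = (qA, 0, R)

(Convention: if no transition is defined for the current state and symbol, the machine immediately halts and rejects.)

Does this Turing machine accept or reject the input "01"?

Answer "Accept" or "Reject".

Execution trace:
Initial: [q0]01
Step 1: δ(q0, 0) = (q1, □, R) → □[q1]1
Step 2: δ(q1, 1) = (qR, 1, R) → □1[qR]□

The machine reaches the reject state qR and halts.

Answer: Reject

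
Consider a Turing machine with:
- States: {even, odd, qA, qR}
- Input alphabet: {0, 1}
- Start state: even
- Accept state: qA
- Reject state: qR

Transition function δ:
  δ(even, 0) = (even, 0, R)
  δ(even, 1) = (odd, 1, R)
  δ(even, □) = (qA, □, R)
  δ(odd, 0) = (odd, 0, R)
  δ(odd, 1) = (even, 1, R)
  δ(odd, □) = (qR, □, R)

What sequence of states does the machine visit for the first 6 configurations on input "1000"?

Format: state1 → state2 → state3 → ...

Execution trace:
Initial: [even]1000
Step 1: δ(even, 1) = (odd, 1, R) → 1[odd]000
Step 2: δ(odd, 0) = (odd, 0, R) → 10[odd]00
Step 3: δ(odd, 0) = (odd, 0, R) → 100[odd]0
Step 4: δ(odd, 0) = (odd, 0, R) → 1000[odd]□
Step 5: δ(odd, □) = (qR, □, R) → 1000□[qR]□

The machine reaches the reject state qR and halts.

State sequence: even → odd → odd → odd → odd → qR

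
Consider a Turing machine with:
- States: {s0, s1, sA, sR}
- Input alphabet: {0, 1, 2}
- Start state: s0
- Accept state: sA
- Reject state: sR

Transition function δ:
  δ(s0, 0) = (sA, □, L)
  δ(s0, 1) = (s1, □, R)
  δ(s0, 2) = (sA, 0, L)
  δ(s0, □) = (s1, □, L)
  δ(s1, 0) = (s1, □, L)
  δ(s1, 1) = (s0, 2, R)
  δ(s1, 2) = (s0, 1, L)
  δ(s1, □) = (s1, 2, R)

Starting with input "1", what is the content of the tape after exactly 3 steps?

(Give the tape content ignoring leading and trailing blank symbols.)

Execution trace:
Initial: [s0]1
Step 1: δ(s0, 1) = (s1, □, R) → □[s1]□
Step 2: δ(s1, □) = (s1, 2, R) → □2[s1]□
Step 3: δ(s1, □) = (s1, 2, R) → □22[s1]□

After 3 steps, the tape (ignoring leading/trailing blanks) is: 22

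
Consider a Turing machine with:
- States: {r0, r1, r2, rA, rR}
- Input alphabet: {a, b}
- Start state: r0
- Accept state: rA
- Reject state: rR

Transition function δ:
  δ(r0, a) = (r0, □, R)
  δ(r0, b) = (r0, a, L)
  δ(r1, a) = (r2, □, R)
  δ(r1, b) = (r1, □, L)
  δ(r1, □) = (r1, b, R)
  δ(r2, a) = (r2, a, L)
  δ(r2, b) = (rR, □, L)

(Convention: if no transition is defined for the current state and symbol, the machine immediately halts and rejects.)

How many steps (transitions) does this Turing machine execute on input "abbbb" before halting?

Execution trace:
Initial: [r0]abbbb
Step 1: δ(r0, a) = (r0, □, R) → □[r0]bbbb
Step 2: δ(r0, b) = (r0, a, L) → [r0]□abbb

No transition is defined for δ(r0, □). By convention the machine halts and rejects.

The machine executed 2 steps before halting.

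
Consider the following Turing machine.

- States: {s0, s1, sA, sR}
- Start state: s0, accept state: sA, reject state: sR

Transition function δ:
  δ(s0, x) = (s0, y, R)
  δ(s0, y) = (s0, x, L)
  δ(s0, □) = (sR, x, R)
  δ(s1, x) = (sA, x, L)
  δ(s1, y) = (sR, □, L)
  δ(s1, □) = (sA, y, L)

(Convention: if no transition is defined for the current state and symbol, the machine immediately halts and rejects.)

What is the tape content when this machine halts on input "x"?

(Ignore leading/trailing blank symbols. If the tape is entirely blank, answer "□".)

Execution trace:
Initial: [s0]x
Step 1: δ(s0, x) = (s0, y, R) → y[s0]□
Step 2: δ(s0, □) = (sR, x, R) → yx[sR]□

The machine reaches the reject state sR and halts.

Final tape (ignoring leading/trailing blanks): yx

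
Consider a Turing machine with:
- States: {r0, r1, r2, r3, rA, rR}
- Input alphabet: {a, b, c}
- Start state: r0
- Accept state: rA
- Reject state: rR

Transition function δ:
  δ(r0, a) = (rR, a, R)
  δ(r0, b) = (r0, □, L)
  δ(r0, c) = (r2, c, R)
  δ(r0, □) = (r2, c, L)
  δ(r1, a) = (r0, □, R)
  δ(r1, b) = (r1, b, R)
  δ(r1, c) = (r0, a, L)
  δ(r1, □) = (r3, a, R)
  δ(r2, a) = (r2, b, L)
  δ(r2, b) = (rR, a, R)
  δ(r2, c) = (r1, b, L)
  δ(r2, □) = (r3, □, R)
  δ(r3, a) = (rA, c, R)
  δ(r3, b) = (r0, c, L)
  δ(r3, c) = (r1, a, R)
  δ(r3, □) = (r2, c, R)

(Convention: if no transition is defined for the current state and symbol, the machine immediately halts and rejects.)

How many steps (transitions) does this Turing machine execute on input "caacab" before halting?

Execution trace:
Initial: [r0]caacab
Step 1: δ(r0, c) = (r2, c, R) → c[r2]aacab
Step 2: δ(r2, a) = (r2, b, L) → [r2]cbacab
Step 3: δ(r2, c) = (r1, b, L) → [r1]□bbacab
Step 4: δ(r1, □) = (r3, a, R) → a[r3]bbacab
Step 5: δ(r3, b) = (r0, c, L) → [r0]acbacab
Step 6: δ(r0, a) = (rR, a, R) → a[rR]cbacab

The machine reaches the reject state rR and halts.

The machine executed 6 steps before halting.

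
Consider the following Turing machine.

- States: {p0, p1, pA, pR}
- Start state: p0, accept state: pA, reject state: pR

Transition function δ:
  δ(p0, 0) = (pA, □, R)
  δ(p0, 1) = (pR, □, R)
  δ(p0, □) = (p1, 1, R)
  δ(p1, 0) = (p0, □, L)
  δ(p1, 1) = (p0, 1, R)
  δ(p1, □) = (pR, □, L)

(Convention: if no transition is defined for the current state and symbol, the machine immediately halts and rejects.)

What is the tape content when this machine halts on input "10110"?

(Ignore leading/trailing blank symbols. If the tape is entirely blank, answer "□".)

Execution trace:
Initial: [p0]10110
Step 1: δ(p0, 1) = (pR, □, R) → □[pR]0110

The machine reaches the reject state pR and halts.

Final tape (ignoring leading/trailing blanks): 0110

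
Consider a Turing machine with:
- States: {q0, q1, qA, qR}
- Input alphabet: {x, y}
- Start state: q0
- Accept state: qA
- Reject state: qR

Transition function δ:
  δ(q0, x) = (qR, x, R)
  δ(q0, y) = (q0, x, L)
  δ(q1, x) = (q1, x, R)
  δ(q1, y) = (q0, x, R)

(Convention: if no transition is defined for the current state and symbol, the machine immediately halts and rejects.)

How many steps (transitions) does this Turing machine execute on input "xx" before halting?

Execution trace:
Initial: [q0]xx
Step 1: δ(q0, x) = (qR, x, R) → x[qR]x

The machine reaches the reject state qR and halts.

The machine executed 1 step before halting.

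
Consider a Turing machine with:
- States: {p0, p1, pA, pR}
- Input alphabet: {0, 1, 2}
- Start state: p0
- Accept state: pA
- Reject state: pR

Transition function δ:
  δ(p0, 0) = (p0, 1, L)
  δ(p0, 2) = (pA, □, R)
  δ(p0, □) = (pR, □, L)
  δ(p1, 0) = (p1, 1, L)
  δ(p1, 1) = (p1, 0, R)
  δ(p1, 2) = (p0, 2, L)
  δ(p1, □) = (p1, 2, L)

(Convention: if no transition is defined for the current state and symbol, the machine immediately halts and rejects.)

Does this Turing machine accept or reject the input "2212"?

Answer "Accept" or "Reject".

Execution trace:
Initial: [p0]2212
Step 1: δ(p0, 2) = (pA, □, R) → □[pA]212

The machine reaches the accept state pA and halts.

Answer: Accept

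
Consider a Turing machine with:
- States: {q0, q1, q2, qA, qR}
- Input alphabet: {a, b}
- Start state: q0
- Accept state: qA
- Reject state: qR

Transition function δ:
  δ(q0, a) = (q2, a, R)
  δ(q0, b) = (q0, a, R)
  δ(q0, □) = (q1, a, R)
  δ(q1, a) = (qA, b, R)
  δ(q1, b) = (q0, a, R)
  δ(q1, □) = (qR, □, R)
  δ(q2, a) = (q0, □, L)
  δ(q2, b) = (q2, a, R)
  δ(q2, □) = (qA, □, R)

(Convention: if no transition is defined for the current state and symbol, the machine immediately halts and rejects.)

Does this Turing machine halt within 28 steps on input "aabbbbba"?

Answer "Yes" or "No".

Execution trace:
Initial: [q0]aabbbbba
Step 1: δ(q0, a) = (q2, a, R) → a[q2]abbbbba
Step 2: δ(q2, a) = (q0, □, L) → [q0]a□bbbbba
Step 3: δ(q0, a) = (q2, a, R) → a[q2]□bbbbba
Step 4: δ(q2, □) = (qA, □, R) → a□[qA]bbbbba

The machine reaches the accept state qA and halts.
The machine halted after 4 steps (within the 28-step bound).

Answer: Yes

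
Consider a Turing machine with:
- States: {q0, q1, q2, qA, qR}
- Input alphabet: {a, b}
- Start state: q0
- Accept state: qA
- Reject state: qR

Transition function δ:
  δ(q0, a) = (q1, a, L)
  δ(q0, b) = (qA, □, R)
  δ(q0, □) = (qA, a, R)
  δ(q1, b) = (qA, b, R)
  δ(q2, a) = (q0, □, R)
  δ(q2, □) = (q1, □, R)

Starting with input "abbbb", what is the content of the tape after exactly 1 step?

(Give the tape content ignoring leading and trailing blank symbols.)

Execution trace:
Initial: [q0]abbbb
Step 1: δ(q0, a) = (q1, a, L) → [q1]□abbbb

No transition is defined for δ(q1, □). By convention the machine halts and rejects.

After 1 step, the tape (ignoring leading/trailing blanks) is: abbbb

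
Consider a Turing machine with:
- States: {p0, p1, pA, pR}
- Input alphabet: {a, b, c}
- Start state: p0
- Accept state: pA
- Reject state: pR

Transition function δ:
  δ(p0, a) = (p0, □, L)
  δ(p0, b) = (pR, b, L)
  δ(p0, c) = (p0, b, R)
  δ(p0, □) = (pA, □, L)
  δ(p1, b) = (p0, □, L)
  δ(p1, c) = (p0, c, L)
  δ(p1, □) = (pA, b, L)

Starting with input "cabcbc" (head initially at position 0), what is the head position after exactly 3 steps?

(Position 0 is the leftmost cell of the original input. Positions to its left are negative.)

Execution trace (head position shown):
Step 0: [p0]cabcbc  (head at position 0)
Step 1: move right → b[p0]abcbc  (head at position 1)
Step 2: move left → [p0]b□bcbc  (head at position 0)
Step 3: move left → [pR]□b□bcbc  (head at position -1)

After 3 steps, the head is at position -1.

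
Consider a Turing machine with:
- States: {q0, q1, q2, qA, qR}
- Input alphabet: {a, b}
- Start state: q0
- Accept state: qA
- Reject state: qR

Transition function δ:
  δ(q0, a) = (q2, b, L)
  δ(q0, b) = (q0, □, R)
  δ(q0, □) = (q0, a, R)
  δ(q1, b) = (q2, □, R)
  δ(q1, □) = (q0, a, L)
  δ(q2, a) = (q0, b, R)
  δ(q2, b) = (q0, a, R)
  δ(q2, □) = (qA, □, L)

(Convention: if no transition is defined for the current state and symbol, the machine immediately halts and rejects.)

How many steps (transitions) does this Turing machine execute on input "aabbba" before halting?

Execution trace:
Initial: [q0]aabbba
Step 1: δ(q0, a) = (q2, b, L) → [q2]□babbba
Step 2: δ(q2, □) = (qA, □, L) → [qA]□□babbba

The machine reaches the accept state qA and halts.

The machine executed 2 steps before halting.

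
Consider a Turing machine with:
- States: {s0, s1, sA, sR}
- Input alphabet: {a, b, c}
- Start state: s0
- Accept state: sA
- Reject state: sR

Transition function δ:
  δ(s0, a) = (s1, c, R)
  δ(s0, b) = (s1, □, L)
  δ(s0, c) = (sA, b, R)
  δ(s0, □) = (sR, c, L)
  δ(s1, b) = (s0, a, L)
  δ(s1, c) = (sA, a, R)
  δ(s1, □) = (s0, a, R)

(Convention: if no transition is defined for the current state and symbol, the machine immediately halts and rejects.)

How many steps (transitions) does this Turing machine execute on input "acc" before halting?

Execution trace:
Initial: [s0]acc
Step 1: δ(s0, a) = (s1, c, R) → c[s1]cc
Step 2: δ(s1, c) = (sA, a, R) → ca[sA]c

The machine reaches the accept state sA and halts.

The machine executed 2 steps before halting.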